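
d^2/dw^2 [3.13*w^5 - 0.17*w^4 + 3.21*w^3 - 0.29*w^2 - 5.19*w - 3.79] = 62.6*w^3 - 2.04*w^2 + 19.26*w - 0.58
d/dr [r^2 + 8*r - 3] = 2*r + 8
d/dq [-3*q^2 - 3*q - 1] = -6*q - 3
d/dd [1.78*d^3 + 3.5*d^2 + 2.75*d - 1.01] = 5.34*d^2 + 7.0*d + 2.75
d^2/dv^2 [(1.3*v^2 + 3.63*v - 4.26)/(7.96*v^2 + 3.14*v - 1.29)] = (395.019776*v^3 - 1539.428976*v^2 - 415.211112*v - 137.756544)/(504.358336*v^6 + 596.866272*v^5 - 9.76214400000001*v^4 - 162.497512*v^3 + 1.582056*v^2 + 15.675822*v - 2.146689)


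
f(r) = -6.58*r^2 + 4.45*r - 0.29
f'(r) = 4.45 - 13.16*r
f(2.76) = -38.13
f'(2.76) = -31.87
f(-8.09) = -466.94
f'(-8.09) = 110.91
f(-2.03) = -36.44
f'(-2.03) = 31.16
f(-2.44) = -50.32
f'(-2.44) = 36.56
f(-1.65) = -25.55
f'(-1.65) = 26.16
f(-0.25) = -1.81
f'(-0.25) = 7.74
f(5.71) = -189.42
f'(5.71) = -70.69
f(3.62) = -70.41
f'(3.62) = -43.19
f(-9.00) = -573.32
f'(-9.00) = 122.89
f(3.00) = -46.16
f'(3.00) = -35.03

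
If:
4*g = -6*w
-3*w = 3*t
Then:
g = -3*w/2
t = -w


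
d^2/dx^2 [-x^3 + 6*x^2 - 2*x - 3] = 12 - 6*x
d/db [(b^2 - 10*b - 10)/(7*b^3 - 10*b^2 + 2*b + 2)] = 7*b*(-b^3 + 20*b^2 + 16*b - 28)/(49*b^6 - 140*b^5 + 128*b^4 - 12*b^3 - 36*b^2 + 8*b + 4)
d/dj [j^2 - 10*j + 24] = 2*j - 10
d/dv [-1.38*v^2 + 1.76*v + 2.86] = 1.76 - 2.76*v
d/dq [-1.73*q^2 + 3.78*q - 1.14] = 3.78 - 3.46*q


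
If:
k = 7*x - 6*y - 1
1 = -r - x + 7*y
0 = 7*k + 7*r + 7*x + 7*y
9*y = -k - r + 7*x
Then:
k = -7/9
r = 1/3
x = 2/9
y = 2/9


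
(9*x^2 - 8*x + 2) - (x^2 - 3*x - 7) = 8*x^2 - 5*x + 9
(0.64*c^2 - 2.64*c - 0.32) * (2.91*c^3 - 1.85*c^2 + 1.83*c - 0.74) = 1.8624*c^5 - 8.8664*c^4 + 5.124*c^3 - 4.7128*c^2 + 1.368*c + 0.2368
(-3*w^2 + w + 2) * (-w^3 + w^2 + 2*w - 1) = 3*w^5 - 4*w^4 - 7*w^3 + 7*w^2 + 3*w - 2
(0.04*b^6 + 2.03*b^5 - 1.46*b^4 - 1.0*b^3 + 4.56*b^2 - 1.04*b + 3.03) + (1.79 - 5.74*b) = 0.04*b^6 + 2.03*b^5 - 1.46*b^4 - 1.0*b^3 + 4.56*b^2 - 6.78*b + 4.82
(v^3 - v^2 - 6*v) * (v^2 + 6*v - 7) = v^5 + 5*v^4 - 19*v^3 - 29*v^2 + 42*v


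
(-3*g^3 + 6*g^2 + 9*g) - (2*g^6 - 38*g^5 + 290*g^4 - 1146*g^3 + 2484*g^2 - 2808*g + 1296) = -2*g^6 + 38*g^5 - 290*g^4 + 1143*g^3 - 2478*g^2 + 2817*g - 1296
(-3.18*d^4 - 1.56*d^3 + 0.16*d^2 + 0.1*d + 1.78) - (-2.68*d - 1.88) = -3.18*d^4 - 1.56*d^3 + 0.16*d^2 + 2.78*d + 3.66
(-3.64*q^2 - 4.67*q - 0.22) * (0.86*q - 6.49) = -3.1304*q^3 + 19.6074*q^2 + 30.1191*q + 1.4278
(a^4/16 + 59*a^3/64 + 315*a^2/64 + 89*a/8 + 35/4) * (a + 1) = a^5/16 + 63*a^4/64 + 187*a^3/32 + 1027*a^2/64 + 159*a/8 + 35/4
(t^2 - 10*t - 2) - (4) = t^2 - 10*t - 6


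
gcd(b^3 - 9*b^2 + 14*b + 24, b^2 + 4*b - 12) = 1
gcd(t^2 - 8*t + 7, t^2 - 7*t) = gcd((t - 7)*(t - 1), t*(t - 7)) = t - 7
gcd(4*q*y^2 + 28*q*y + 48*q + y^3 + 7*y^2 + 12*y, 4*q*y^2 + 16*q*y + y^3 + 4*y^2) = 4*q*y + 16*q + y^2 + 4*y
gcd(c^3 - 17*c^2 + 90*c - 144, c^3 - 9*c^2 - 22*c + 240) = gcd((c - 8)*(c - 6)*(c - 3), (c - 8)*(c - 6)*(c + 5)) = c^2 - 14*c + 48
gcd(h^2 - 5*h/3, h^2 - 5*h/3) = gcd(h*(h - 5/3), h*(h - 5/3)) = h^2 - 5*h/3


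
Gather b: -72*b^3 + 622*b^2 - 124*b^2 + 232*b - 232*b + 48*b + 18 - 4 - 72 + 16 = -72*b^3 + 498*b^2 + 48*b - 42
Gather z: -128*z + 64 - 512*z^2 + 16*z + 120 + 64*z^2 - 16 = -448*z^2 - 112*z + 168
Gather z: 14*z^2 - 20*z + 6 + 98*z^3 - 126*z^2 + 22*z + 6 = 98*z^3 - 112*z^2 + 2*z + 12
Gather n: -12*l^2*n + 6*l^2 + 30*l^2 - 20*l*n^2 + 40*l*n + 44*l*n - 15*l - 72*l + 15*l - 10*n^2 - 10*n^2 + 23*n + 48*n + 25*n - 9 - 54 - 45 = 36*l^2 - 72*l + n^2*(-20*l - 20) + n*(-12*l^2 + 84*l + 96) - 108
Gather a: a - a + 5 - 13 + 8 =0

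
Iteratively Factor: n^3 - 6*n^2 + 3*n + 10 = (n - 2)*(n^2 - 4*n - 5) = (n - 5)*(n - 2)*(n + 1)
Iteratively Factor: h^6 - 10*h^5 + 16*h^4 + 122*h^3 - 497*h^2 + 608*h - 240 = (h - 3)*(h^5 - 7*h^4 - 5*h^3 + 107*h^2 - 176*h + 80) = (h - 3)*(h - 1)*(h^4 - 6*h^3 - 11*h^2 + 96*h - 80) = (h - 3)*(h - 1)^2*(h^3 - 5*h^2 - 16*h + 80) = (h - 5)*(h - 3)*(h - 1)^2*(h^2 - 16) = (h - 5)*(h - 3)*(h - 1)^2*(h + 4)*(h - 4)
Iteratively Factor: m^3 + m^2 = (m)*(m^2 + m) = m*(m + 1)*(m)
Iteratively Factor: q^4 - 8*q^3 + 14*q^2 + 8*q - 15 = (q - 5)*(q^3 - 3*q^2 - q + 3) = (q - 5)*(q + 1)*(q^2 - 4*q + 3) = (q - 5)*(q - 1)*(q + 1)*(q - 3)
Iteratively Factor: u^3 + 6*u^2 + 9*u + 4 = (u + 1)*(u^2 + 5*u + 4) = (u + 1)*(u + 4)*(u + 1)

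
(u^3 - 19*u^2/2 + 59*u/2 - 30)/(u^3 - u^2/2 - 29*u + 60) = (u - 3)/(u + 6)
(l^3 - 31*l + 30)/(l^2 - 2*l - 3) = (-l^3 + 31*l - 30)/(-l^2 + 2*l + 3)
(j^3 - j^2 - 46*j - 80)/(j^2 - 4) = (j^2 - 3*j - 40)/(j - 2)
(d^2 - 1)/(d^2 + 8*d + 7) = (d - 1)/(d + 7)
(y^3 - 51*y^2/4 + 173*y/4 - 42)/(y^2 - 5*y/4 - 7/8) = 2*(y^2 - 11*y + 24)/(2*y + 1)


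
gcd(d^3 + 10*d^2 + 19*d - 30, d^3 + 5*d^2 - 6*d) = d^2 + 5*d - 6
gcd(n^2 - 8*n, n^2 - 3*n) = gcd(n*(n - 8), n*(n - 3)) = n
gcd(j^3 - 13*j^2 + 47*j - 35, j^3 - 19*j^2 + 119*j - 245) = j^2 - 12*j + 35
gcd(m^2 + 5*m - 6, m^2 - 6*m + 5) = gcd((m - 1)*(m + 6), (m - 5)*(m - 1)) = m - 1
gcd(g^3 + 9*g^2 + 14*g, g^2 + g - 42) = g + 7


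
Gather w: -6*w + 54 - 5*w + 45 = 99 - 11*w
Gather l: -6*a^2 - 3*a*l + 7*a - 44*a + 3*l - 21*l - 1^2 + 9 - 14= -6*a^2 - 37*a + l*(-3*a - 18) - 6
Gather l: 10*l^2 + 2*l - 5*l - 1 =10*l^2 - 3*l - 1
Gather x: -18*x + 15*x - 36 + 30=-3*x - 6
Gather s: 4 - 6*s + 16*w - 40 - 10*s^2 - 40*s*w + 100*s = -10*s^2 + s*(94 - 40*w) + 16*w - 36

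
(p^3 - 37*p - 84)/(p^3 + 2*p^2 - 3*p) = (p^2 - 3*p - 28)/(p*(p - 1))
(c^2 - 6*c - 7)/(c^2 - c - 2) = (c - 7)/(c - 2)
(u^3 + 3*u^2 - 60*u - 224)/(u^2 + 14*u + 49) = (u^2 - 4*u - 32)/(u + 7)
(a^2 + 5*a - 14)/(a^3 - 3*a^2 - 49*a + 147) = (a - 2)/(a^2 - 10*a + 21)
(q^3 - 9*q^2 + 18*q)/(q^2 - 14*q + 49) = q*(q^2 - 9*q + 18)/(q^2 - 14*q + 49)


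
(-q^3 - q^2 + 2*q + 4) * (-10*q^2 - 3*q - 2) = 10*q^5 + 13*q^4 - 15*q^3 - 44*q^2 - 16*q - 8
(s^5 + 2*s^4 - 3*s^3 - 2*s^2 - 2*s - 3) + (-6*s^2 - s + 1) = s^5 + 2*s^4 - 3*s^3 - 8*s^2 - 3*s - 2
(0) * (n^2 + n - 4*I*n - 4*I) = 0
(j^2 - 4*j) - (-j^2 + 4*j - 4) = 2*j^2 - 8*j + 4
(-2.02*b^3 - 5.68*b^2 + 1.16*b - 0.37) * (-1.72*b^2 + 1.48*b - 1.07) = 3.4744*b^5 + 6.78*b^4 - 8.2402*b^3 + 8.4308*b^2 - 1.7888*b + 0.3959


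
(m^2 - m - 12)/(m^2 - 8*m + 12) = (m^2 - m - 12)/(m^2 - 8*m + 12)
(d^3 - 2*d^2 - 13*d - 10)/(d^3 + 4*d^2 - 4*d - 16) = (d^2 - 4*d - 5)/(d^2 + 2*d - 8)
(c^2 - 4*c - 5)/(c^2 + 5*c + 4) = (c - 5)/(c + 4)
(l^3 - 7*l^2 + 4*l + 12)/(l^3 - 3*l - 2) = (l - 6)/(l + 1)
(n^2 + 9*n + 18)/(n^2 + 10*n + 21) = (n + 6)/(n + 7)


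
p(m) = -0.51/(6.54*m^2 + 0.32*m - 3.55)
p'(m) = -0.51*(-13.08*m - 0.32)/(6.54*m^2 + 0.32*m - 3.55)^2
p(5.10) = -0.00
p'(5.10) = 0.00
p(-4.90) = -0.00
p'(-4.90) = -0.00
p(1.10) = -0.11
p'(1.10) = 0.34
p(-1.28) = -0.08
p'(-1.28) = -0.18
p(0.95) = -0.19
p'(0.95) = 0.92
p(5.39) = -0.00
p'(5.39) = 0.00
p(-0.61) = 0.39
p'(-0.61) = -2.27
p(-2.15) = -0.02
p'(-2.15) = -0.02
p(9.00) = -0.00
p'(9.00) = 0.00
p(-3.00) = -0.01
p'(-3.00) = -0.01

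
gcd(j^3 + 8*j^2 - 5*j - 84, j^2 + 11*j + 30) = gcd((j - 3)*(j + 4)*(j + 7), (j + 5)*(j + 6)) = 1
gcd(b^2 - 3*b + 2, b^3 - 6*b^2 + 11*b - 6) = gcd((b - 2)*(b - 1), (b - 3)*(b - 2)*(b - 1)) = b^2 - 3*b + 2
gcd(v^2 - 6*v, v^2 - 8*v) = v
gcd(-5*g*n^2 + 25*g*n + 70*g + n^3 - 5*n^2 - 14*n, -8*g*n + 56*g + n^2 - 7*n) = n - 7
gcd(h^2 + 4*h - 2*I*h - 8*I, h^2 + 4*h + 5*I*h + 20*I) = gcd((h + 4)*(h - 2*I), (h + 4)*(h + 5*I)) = h + 4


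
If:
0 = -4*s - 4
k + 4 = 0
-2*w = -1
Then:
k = -4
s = -1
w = 1/2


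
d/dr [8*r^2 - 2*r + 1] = 16*r - 2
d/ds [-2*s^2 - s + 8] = -4*s - 1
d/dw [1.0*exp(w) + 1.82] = 1.0*exp(w)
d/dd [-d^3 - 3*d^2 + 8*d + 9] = -3*d^2 - 6*d + 8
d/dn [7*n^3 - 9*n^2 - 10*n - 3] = 21*n^2 - 18*n - 10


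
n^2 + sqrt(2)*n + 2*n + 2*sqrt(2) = (n + 2)*(n + sqrt(2))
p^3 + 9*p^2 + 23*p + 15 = (p + 1)*(p + 3)*(p + 5)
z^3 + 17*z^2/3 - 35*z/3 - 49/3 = (z - 7/3)*(z + 1)*(z + 7)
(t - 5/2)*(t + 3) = t^2 + t/2 - 15/2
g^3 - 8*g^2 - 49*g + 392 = (g - 8)*(g - 7)*(g + 7)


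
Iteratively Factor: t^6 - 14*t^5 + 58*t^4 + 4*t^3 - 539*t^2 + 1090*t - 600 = (t - 5)*(t^5 - 9*t^4 + 13*t^3 + 69*t^2 - 194*t + 120) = (t - 5)*(t - 4)*(t^4 - 5*t^3 - 7*t^2 + 41*t - 30) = (t - 5)*(t - 4)*(t + 3)*(t^3 - 8*t^2 + 17*t - 10) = (t - 5)*(t - 4)*(t - 2)*(t + 3)*(t^2 - 6*t + 5) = (t - 5)*(t - 4)*(t - 2)*(t - 1)*(t + 3)*(t - 5)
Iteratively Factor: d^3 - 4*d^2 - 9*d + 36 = (d + 3)*(d^2 - 7*d + 12) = (d - 3)*(d + 3)*(d - 4)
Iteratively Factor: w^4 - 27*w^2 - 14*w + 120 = (w + 4)*(w^3 - 4*w^2 - 11*w + 30) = (w - 2)*(w + 4)*(w^2 - 2*w - 15) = (w - 2)*(w + 3)*(w + 4)*(w - 5)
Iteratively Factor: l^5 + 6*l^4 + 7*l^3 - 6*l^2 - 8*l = (l + 1)*(l^4 + 5*l^3 + 2*l^2 - 8*l) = (l - 1)*(l + 1)*(l^3 + 6*l^2 + 8*l) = (l - 1)*(l + 1)*(l + 4)*(l^2 + 2*l) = (l - 1)*(l + 1)*(l + 2)*(l + 4)*(l)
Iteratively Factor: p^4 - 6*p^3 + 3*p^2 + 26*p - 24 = (p - 4)*(p^3 - 2*p^2 - 5*p + 6) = (p - 4)*(p - 3)*(p^2 + p - 2) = (p - 4)*(p - 3)*(p - 1)*(p + 2)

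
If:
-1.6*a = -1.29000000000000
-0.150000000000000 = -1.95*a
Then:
No Solution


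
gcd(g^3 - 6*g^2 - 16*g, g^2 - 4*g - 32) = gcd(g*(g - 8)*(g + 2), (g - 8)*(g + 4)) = g - 8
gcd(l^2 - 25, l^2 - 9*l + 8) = 1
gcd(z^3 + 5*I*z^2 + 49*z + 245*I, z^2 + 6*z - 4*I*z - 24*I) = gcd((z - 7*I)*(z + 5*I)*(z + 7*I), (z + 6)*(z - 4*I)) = 1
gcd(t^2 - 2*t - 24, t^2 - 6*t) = t - 6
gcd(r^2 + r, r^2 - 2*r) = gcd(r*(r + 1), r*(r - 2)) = r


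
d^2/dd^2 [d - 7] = 0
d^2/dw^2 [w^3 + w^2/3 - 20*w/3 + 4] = 6*w + 2/3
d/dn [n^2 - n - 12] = 2*n - 1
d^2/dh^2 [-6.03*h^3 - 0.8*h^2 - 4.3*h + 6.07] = -36.18*h - 1.6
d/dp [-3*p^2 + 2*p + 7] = 2 - 6*p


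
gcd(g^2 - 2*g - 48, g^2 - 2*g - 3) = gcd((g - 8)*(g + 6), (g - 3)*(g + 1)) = 1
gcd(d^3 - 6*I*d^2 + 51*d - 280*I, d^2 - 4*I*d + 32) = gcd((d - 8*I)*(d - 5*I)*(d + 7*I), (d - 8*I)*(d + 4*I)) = d - 8*I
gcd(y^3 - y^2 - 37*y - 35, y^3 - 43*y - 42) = y^2 - 6*y - 7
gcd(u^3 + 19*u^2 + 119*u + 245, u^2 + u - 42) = u + 7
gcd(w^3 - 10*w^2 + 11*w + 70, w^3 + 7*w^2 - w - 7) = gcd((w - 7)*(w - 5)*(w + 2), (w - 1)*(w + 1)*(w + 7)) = 1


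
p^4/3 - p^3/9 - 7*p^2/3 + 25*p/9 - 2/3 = (p/3 + 1)*(p - 2)*(p - 1)*(p - 1/3)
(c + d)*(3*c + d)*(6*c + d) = 18*c^3 + 27*c^2*d + 10*c*d^2 + d^3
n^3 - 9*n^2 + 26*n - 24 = (n - 4)*(n - 3)*(n - 2)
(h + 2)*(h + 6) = h^2 + 8*h + 12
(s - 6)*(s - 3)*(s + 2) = s^3 - 7*s^2 + 36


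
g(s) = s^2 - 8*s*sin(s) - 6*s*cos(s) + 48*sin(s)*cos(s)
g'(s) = 6*s*sin(s) - 8*s*cos(s) + 2*s - 48*sin(s)^2 - 8*sin(s) + 48*cos(s)^2 - 6*cos(s)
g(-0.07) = -2.96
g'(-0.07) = 42.55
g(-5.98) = 97.96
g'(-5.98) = 54.31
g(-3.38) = -12.91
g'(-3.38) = 8.76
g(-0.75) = -24.17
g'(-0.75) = 10.42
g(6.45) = 2.73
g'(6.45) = 6.55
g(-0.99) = -24.40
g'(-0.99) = -8.37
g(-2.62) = 3.53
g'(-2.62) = 17.77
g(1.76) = -17.61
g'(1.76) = -34.79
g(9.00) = 82.50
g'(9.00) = 139.72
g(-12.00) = 278.00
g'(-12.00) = 29.38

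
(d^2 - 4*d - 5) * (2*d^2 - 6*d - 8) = 2*d^4 - 14*d^3 + 6*d^2 + 62*d + 40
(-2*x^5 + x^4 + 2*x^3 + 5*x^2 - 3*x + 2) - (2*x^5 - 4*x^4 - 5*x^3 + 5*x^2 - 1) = -4*x^5 + 5*x^4 + 7*x^3 - 3*x + 3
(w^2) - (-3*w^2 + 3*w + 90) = 4*w^2 - 3*w - 90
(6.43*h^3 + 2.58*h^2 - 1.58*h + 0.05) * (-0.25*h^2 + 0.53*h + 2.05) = -1.6075*h^5 + 2.7629*h^4 + 14.9439*h^3 + 4.4391*h^2 - 3.2125*h + 0.1025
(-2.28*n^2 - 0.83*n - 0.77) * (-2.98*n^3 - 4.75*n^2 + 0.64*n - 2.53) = 6.7944*n^5 + 13.3034*n^4 + 4.7779*n^3 + 8.8947*n^2 + 1.6071*n + 1.9481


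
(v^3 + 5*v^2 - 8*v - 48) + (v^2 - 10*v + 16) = v^3 + 6*v^2 - 18*v - 32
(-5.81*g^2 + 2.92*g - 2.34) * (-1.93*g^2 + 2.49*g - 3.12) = 11.2133*g^4 - 20.1025*g^3 + 29.9142*g^2 - 14.937*g + 7.3008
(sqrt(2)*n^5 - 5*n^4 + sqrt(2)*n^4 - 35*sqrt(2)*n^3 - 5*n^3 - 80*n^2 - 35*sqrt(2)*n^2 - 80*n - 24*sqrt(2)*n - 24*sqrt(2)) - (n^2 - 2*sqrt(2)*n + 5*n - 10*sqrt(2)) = sqrt(2)*n^5 - 5*n^4 + sqrt(2)*n^4 - 35*sqrt(2)*n^3 - 5*n^3 - 81*n^2 - 35*sqrt(2)*n^2 - 85*n - 22*sqrt(2)*n - 14*sqrt(2)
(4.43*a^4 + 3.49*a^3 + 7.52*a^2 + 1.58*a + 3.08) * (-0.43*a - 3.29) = -1.9049*a^5 - 16.0754*a^4 - 14.7157*a^3 - 25.4202*a^2 - 6.5226*a - 10.1332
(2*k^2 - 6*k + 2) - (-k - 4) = 2*k^2 - 5*k + 6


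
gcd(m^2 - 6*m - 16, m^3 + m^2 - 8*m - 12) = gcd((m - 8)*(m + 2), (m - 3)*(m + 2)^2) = m + 2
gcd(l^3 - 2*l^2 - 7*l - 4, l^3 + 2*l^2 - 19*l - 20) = l^2 - 3*l - 4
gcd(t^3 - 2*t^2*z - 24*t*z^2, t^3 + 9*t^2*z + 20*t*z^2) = t^2 + 4*t*z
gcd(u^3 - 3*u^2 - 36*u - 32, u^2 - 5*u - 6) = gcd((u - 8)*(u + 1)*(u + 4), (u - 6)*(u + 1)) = u + 1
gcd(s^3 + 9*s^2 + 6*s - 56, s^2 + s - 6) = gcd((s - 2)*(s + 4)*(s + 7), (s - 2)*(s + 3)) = s - 2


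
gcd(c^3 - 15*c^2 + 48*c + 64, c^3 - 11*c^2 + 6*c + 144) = c - 8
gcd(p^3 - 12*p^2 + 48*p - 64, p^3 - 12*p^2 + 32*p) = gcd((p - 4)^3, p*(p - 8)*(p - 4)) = p - 4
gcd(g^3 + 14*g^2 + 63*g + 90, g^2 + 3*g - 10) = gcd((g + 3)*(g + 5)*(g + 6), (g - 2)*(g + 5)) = g + 5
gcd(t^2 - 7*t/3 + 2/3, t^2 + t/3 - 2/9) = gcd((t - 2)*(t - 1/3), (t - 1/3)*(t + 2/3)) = t - 1/3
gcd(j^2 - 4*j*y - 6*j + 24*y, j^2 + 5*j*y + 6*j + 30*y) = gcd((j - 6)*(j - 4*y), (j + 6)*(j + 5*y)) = 1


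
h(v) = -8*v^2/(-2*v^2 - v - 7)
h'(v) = -8*v^2*(4*v + 1)/(-2*v^2 - v - 7)^2 - 16*v/(-2*v^2 - v - 7)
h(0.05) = 0.00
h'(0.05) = 0.11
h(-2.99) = 3.27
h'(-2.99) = -0.55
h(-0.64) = 0.46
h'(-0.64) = -1.33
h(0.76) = 0.52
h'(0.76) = 1.13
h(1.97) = 1.86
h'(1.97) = 0.90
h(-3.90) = 3.63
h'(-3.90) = -0.28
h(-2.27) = 2.74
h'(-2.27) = -0.94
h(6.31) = 3.43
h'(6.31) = 0.12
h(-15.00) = 4.07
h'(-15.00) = 0.00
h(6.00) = 3.39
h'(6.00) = 0.13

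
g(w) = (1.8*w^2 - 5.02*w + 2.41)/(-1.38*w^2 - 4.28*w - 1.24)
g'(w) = (2.76*w + 4.28)*(1.8*w^2 - 5.02*w + 2.41)/(-1.38*w^2 - 4.28*w - 1.24)^2 + (3.6*w - 5.02)/(-1.38*w^2 - 4.28*w - 1.24)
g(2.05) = 0.02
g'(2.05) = -0.16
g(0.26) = -0.50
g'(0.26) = 2.69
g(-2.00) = 10.92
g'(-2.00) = -14.31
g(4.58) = -0.34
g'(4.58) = -0.11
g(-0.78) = 5.90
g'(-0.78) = 3.74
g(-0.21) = -8.81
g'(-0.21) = 95.48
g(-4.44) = -6.37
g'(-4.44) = -3.16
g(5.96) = -0.48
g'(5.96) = -0.09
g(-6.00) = -3.86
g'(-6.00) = -0.82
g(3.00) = -0.13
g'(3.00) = -0.15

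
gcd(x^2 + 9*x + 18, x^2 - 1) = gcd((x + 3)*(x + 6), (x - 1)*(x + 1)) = 1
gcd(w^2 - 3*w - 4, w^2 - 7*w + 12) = w - 4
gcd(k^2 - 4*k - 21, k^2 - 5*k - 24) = k + 3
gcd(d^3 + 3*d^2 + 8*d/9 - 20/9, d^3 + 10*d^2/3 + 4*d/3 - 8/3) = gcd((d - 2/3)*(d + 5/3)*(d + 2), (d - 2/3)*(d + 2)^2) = d^2 + 4*d/3 - 4/3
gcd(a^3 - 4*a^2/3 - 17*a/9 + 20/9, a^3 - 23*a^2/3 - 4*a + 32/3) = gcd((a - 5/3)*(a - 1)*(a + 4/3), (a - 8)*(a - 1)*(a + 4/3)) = a^2 + a/3 - 4/3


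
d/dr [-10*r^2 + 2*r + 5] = 2 - 20*r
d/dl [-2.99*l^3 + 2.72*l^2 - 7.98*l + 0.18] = -8.97*l^2 + 5.44*l - 7.98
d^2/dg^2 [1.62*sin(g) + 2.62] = -1.62*sin(g)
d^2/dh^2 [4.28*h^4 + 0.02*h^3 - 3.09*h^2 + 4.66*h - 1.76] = 51.36*h^2 + 0.12*h - 6.18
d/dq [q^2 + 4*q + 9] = 2*q + 4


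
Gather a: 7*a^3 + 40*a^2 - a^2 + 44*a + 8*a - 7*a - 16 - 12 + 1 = 7*a^3 + 39*a^2 + 45*a - 27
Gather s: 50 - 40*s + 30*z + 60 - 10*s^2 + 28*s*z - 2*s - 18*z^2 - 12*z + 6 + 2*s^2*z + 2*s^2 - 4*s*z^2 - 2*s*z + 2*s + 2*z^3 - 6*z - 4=s^2*(2*z - 8) + s*(-4*z^2 + 26*z - 40) + 2*z^3 - 18*z^2 + 12*z + 112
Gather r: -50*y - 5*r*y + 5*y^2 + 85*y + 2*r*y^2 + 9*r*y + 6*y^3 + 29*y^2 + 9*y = r*(2*y^2 + 4*y) + 6*y^3 + 34*y^2 + 44*y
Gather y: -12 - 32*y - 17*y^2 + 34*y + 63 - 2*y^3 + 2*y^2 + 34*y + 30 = -2*y^3 - 15*y^2 + 36*y + 81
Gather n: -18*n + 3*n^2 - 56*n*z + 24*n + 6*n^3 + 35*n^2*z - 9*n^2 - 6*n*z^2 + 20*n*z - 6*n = 6*n^3 + n^2*(35*z - 6) + n*(-6*z^2 - 36*z)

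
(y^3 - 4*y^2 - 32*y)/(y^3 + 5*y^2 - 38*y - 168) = y*(y - 8)/(y^2 + y - 42)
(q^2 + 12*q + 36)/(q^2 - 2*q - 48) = (q + 6)/(q - 8)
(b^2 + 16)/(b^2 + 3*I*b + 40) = (b^2 + 16)/(b^2 + 3*I*b + 40)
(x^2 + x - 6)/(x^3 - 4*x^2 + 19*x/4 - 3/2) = 4*(x + 3)/(4*x^2 - 8*x + 3)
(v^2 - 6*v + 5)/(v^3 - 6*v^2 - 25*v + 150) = (v - 1)/(v^2 - v - 30)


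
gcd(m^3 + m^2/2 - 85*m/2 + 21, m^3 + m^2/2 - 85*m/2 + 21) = m^3 + m^2/2 - 85*m/2 + 21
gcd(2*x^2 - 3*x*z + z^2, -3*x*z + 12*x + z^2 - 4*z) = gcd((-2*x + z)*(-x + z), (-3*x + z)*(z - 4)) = 1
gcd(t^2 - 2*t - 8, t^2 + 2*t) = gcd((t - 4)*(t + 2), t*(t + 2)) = t + 2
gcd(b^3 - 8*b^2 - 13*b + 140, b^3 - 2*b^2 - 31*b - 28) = b^2 - 3*b - 28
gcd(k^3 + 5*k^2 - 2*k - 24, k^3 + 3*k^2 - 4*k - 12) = k^2 + k - 6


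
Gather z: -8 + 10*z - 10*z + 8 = 0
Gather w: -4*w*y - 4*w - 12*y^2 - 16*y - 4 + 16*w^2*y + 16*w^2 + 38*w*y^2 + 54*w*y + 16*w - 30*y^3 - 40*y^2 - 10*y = w^2*(16*y + 16) + w*(38*y^2 + 50*y + 12) - 30*y^3 - 52*y^2 - 26*y - 4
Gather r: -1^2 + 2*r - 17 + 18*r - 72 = 20*r - 90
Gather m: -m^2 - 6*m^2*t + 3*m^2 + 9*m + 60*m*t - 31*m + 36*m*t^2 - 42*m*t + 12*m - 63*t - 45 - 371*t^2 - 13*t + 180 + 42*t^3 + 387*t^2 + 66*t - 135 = m^2*(2 - 6*t) + m*(36*t^2 + 18*t - 10) + 42*t^3 + 16*t^2 - 10*t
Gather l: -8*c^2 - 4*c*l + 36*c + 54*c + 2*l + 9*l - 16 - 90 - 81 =-8*c^2 + 90*c + l*(11 - 4*c) - 187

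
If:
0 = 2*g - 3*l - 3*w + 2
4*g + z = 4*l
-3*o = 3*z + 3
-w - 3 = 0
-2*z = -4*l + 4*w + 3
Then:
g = 17/16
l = 35/8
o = -57/4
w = -3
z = 53/4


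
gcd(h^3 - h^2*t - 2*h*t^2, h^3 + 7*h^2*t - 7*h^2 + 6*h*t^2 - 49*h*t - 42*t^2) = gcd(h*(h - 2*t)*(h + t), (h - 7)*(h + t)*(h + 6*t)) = h + t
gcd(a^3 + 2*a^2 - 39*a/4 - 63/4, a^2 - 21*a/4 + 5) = 1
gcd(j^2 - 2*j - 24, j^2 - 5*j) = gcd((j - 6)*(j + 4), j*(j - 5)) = 1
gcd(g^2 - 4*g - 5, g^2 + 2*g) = 1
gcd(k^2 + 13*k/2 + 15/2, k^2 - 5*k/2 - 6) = k + 3/2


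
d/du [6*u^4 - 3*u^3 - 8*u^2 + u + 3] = 24*u^3 - 9*u^2 - 16*u + 1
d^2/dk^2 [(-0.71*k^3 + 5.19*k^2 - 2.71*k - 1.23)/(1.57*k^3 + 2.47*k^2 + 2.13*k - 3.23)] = (-3.5527136788005e-15*k^7 + 31.09228*k^6 - 25.833408*k^5 - 246.777624*k^4 + 204.82568*k^3 + 43.130136*k^2 - 250.419696*k + 40.217544)/(3.869893*k^9 + 18.264909*k^8 + 44.48595*k^7 + 40.743904*k^6 - 14.800152*k^5 - 90.30795*k^4 - 43.157562*k^3 + 33.345228*k^2 + 66.666231*k - 33.698267)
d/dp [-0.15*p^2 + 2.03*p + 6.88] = 2.03 - 0.3*p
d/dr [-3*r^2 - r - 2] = -6*r - 1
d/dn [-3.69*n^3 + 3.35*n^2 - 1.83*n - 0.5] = -11.07*n^2 + 6.7*n - 1.83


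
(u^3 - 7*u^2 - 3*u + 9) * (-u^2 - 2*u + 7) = -u^5 + 5*u^4 + 24*u^3 - 52*u^2 - 39*u + 63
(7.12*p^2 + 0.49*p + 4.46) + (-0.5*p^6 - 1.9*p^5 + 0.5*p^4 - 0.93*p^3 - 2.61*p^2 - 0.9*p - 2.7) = -0.5*p^6 - 1.9*p^5 + 0.5*p^4 - 0.93*p^3 + 4.51*p^2 - 0.41*p + 1.76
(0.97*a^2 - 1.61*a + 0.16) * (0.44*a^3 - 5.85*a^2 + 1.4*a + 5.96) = 0.4268*a^5 - 6.3829*a^4 + 10.8469*a^3 + 2.5912*a^2 - 9.3716*a + 0.9536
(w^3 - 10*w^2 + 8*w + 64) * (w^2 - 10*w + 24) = w^5 - 20*w^4 + 132*w^3 - 256*w^2 - 448*w + 1536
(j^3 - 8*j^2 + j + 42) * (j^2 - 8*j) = j^5 - 16*j^4 + 65*j^3 + 34*j^2 - 336*j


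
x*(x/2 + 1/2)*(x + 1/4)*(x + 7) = x^4/2 + 33*x^3/8 + 9*x^2/2 + 7*x/8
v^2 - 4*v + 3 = (v - 3)*(v - 1)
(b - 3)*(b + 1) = b^2 - 2*b - 3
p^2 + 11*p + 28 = (p + 4)*(p + 7)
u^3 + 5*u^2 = u^2*(u + 5)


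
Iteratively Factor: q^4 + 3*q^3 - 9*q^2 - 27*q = (q)*(q^3 + 3*q^2 - 9*q - 27) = q*(q + 3)*(q^2 - 9) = q*(q + 3)^2*(q - 3)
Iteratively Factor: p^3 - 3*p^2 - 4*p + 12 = (p - 3)*(p^2 - 4) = (p - 3)*(p + 2)*(p - 2)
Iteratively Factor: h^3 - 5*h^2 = (h - 5)*(h^2) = h*(h - 5)*(h)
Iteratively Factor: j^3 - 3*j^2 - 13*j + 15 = (j - 1)*(j^2 - 2*j - 15) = (j - 5)*(j - 1)*(j + 3)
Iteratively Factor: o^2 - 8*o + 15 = (o - 5)*(o - 3)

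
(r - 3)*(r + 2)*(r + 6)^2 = r^4 + 11*r^3 + 18*r^2 - 108*r - 216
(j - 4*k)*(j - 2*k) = j^2 - 6*j*k + 8*k^2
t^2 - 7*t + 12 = (t - 4)*(t - 3)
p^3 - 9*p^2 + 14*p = p*(p - 7)*(p - 2)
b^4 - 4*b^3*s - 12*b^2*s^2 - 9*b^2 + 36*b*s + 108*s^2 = (b - 3)*(b + 3)*(b - 6*s)*(b + 2*s)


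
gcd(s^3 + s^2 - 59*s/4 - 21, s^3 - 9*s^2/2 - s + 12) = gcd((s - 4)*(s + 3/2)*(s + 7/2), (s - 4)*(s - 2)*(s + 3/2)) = s^2 - 5*s/2 - 6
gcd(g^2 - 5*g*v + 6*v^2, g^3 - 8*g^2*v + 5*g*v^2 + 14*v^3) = -g + 2*v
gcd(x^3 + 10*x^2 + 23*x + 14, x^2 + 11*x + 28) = x + 7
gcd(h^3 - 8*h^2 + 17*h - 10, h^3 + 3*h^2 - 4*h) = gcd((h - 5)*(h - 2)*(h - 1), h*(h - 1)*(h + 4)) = h - 1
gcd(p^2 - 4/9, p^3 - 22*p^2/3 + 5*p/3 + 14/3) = p + 2/3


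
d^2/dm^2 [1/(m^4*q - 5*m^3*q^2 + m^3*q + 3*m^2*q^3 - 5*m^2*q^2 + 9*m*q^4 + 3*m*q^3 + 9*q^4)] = 2*((-6*m^2 + 15*m*q - 3*m - 3*q^2 + 5*q)*(m^4 - 5*m^3*q + m^3 + 3*m^2*q^2 - 5*m^2*q + 9*m*q^3 + 3*m*q^2 + 9*q^3) + (4*m^3 - 15*m^2*q + 3*m^2 + 6*m*q^2 - 10*m*q + 9*q^3 + 3*q^2)^2)/(q*(m^4 - 5*m^3*q + m^3 + 3*m^2*q^2 - 5*m^2*q + 9*m*q^3 + 3*m*q^2 + 9*q^3)^3)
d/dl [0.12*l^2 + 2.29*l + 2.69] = 0.24*l + 2.29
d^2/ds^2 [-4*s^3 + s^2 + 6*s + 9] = 2 - 24*s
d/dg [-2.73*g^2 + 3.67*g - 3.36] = 3.67 - 5.46*g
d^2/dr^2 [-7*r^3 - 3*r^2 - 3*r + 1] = -42*r - 6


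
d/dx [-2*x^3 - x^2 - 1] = 2*x*(-3*x - 1)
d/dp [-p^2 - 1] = -2*p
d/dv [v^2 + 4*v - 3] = 2*v + 4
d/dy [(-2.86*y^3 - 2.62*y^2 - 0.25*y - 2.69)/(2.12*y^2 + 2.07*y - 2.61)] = (-6.0632*y^4 - 11.8404*y^3 + 17.5004*y^2 + 25.082*y + 6.2208)/(4.4944*y^4 + 8.7768*y^3 - 6.7815*y^2 - 10.8054*y + 6.8121)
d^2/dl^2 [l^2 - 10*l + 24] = 2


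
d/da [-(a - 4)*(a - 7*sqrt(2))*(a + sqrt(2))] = -3*a^2 + 8*a + 12*sqrt(2)*a - 24*sqrt(2) + 14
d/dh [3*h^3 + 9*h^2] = 9*h*(h + 2)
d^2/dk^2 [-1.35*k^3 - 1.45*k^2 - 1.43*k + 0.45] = -8.1*k - 2.9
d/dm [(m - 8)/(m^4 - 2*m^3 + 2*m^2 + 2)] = (m^4 - 2*m^3 + 2*m^2 - 2*m*(m - 8)*(2*m^2 - 3*m + 2) + 2)/(m^4 - 2*m^3 + 2*m^2 + 2)^2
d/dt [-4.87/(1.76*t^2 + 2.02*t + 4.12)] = (17.1424*t + 9.8374)/(1.76*t^2 + 2.02*t + 4.12)^2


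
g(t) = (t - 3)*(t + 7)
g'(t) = 2*t + 4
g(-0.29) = -22.08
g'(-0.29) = 3.42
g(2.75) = -2.44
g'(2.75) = 9.50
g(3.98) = 10.76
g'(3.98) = 11.96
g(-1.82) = -24.97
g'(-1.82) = 0.36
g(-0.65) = -23.18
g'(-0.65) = 2.70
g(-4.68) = -17.82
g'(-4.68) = -5.36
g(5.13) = 25.84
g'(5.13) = 14.26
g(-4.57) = -18.40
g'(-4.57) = -5.14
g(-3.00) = -24.00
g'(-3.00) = -2.00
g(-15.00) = 144.00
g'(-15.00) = -26.00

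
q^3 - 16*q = q*(q - 4)*(q + 4)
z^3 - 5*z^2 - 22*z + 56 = (z - 7)*(z - 2)*(z + 4)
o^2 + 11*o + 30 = (o + 5)*(o + 6)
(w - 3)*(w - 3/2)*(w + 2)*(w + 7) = w^4 + 9*w^3/2 - 22*w^2 - 45*w/2 + 63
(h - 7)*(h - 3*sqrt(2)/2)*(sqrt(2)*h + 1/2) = sqrt(2)*h^3 - 7*sqrt(2)*h^2 - 5*h^2/2 - 3*sqrt(2)*h/4 + 35*h/2 + 21*sqrt(2)/4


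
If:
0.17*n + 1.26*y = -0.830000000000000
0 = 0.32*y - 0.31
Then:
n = -12.06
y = 0.97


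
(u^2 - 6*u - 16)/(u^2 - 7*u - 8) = (u + 2)/(u + 1)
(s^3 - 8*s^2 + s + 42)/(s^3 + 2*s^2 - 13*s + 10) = (s^3 - 8*s^2 + s + 42)/(s^3 + 2*s^2 - 13*s + 10)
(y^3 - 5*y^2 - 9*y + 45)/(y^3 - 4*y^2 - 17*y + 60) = (y + 3)/(y + 4)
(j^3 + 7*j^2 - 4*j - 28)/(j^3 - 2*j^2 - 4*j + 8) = (j + 7)/(j - 2)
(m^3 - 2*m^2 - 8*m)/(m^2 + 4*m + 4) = m*(m - 4)/(m + 2)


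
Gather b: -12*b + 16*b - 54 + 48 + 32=4*b + 26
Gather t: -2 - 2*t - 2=-2*t - 4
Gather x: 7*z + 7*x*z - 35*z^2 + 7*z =7*x*z - 35*z^2 + 14*z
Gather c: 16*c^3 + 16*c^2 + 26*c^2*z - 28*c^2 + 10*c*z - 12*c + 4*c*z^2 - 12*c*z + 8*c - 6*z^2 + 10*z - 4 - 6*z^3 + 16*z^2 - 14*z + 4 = 16*c^3 + c^2*(26*z - 12) + c*(4*z^2 - 2*z - 4) - 6*z^3 + 10*z^2 - 4*z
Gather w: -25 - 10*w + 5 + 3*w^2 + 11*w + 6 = 3*w^2 + w - 14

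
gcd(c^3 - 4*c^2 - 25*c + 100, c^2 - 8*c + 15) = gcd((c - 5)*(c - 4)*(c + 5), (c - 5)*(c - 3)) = c - 5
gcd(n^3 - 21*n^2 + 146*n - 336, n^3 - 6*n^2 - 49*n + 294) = n^2 - 13*n + 42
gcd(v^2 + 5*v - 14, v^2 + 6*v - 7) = v + 7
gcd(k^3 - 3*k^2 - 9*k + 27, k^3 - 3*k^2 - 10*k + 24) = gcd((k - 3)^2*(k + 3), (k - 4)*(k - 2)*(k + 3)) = k + 3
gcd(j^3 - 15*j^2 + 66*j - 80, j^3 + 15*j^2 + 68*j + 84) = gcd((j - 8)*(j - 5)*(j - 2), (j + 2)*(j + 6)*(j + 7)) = 1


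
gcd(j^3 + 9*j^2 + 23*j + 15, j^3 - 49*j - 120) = j^2 + 8*j + 15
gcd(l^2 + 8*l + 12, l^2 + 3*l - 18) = l + 6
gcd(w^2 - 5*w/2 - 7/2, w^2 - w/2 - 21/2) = w - 7/2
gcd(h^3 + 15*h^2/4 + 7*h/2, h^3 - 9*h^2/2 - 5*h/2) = h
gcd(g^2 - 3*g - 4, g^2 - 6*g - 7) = g + 1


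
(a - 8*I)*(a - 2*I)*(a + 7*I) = a^3 - 3*I*a^2 + 54*a - 112*I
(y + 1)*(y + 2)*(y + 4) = y^3 + 7*y^2 + 14*y + 8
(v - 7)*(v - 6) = v^2 - 13*v + 42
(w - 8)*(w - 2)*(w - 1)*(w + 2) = w^4 - 9*w^3 + 4*w^2 + 36*w - 32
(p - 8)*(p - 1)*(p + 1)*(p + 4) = p^4 - 4*p^3 - 33*p^2 + 4*p + 32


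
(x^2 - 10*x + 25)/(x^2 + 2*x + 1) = (x^2 - 10*x + 25)/(x^2 + 2*x + 1)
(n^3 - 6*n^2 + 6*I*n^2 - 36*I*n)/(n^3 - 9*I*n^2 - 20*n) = (n^2 + 6*n*(-1 + I) - 36*I)/(n^2 - 9*I*n - 20)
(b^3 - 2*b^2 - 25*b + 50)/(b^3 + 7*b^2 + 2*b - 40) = (b - 5)/(b + 4)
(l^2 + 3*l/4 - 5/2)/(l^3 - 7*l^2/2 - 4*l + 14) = (4*l - 5)/(2*(2*l^2 - 11*l + 14))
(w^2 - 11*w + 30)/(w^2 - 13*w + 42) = (w - 5)/(w - 7)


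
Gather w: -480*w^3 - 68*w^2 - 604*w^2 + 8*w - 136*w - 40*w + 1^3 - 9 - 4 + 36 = -480*w^3 - 672*w^2 - 168*w + 24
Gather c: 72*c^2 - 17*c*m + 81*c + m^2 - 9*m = 72*c^2 + c*(81 - 17*m) + m^2 - 9*m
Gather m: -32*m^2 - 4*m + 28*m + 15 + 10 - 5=-32*m^2 + 24*m + 20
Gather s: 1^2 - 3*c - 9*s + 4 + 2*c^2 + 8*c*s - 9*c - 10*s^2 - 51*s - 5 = 2*c^2 - 12*c - 10*s^2 + s*(8*c - 60)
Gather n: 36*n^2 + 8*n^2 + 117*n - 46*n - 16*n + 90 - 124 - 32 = 44*n^2 + 55*n - 66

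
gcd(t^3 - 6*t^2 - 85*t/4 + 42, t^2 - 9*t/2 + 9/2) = t - 3/2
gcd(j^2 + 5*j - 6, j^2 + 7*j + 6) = j + 6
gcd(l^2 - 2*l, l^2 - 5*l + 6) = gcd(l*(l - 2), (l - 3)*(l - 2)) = l - 2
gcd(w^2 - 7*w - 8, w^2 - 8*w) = w - 8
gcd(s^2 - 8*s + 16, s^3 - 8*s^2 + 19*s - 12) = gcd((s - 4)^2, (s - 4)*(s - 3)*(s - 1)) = s - 4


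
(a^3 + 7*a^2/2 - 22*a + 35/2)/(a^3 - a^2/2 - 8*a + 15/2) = (a + 7)/(a + 3)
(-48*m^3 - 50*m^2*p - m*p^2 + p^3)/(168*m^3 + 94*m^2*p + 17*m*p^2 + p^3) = (-8*m^2 - 7*m*p + p^2)/(28*m^2 + 11*m*p + p^2)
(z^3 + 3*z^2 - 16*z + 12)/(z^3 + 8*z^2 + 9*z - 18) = (z - 2)/(z + 3)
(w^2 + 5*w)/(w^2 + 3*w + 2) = w*(w + 5)/(w^2 + 3*w + 2)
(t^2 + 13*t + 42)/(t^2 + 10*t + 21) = (t + 6)/(t + 3)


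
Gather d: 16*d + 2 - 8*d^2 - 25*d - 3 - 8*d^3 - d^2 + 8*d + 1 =-8*d^3 - 9*d^2 - d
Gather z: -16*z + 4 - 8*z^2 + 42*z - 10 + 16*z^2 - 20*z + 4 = 8*z^2 + 6*z - 2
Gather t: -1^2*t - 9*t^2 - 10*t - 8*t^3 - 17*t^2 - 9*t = -8*t^3 - 26*t^2 - 20*t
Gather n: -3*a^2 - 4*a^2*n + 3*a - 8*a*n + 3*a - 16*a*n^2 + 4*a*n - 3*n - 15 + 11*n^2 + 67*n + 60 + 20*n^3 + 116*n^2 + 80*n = -3*a^2 + 6*a + 20*n^3 + n^2*(127 - 16*a) + n*(-4*a^2 - 4*a + 144) + 45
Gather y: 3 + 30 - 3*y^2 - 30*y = -3*y^2 - 30*y + 33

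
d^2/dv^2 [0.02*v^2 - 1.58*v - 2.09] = 0.0400000000000000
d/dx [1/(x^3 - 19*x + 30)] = (19 - 3*x^2)/(x^3 - 19*x + 30)^2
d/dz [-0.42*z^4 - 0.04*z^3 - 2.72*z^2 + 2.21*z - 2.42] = -1.68*z^3 - 0.12*z^2 - 5.44*z + 2.21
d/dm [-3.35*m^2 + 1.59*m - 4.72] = 1.59 - 6.7*m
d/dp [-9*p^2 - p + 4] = -18*p - 1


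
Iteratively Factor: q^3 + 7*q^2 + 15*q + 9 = (q + 3)*(q^2 + 4*q + 3) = (q + 1)*(q + 3)*(q + 3)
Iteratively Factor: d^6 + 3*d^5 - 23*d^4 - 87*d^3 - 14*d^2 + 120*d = (d + 3)*(d^5 - 23*d^3 - 18*d^2 + 40*d) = d*(d + 3)*(d^4 - 23*d^2 - 18*d + 40) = d*(d + 2)*(d + 3)*(d^3 - 2*d^2 - 19*d + 20) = d*(d - 5)*(d + 2)*(d + 3)*(d^2 + 3*d - 4) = d*(d - 5)*(d + 2)*(d + 3)*(d + 4)*(d - 1)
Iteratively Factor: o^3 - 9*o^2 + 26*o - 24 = (o - 3)*(o^2 - 6*o + 8) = (o - 3)*(o - 2)*(o - 4)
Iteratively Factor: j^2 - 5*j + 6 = (j - 3)*(j - 2)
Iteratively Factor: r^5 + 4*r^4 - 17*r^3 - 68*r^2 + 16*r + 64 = (r + 1)*(r^4 + 3*r^3 - 20*r^2 - 48*r + 64) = (r + 1)*(r + 4)*(r^3 - r^2 - 16*r + 16) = (r + 1)*(r + 4)^2*(r^2 - 5*r + 4) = (r - 4)*(r + 1)*(r + 4)^2*(r - 1)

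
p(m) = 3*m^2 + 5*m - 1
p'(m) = 6*m + 5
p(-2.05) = 1.36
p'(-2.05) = -7.30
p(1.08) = 7.90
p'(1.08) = 11.48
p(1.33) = 10.96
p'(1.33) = 12.98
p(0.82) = 5.12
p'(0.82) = 9.92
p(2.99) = 40.77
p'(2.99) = 22.94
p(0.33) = 0.98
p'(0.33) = 6.98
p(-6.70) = 100.17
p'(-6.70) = -35.20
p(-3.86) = 24.40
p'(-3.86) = -18.16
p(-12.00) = 371.00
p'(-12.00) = -67.00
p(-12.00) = 371.00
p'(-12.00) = -67.00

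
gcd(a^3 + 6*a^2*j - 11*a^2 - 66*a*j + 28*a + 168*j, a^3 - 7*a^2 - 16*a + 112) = a^2 - 11*a + 28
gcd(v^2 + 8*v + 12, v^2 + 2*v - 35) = 1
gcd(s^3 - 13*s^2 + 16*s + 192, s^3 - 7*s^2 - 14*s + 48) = s^2 - 5*s - 24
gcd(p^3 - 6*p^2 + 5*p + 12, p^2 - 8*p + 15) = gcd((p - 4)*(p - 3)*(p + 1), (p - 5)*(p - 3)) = p - 3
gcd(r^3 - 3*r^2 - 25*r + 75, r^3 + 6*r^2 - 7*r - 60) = r^2 + 2*r - 15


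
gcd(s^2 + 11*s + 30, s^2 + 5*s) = s + 5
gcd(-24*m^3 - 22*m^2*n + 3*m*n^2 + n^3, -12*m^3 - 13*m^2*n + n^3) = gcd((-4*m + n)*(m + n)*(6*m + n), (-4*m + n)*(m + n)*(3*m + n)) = 4*m^2 + 3*m*n - n^2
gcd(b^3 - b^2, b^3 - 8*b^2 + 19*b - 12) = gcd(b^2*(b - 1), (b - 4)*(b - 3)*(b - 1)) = b - 1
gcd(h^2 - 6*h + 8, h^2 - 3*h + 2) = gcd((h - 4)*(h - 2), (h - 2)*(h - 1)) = h - 2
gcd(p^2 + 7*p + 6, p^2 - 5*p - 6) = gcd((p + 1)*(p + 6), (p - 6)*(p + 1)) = p + 1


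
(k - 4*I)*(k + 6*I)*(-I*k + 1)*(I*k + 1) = k^4 + 2*I*k^3 + 25*k^2 + 2*I*k + 24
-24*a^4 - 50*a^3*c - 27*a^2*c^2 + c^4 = (-6*a + c)*(a + c)^2*(4*a + c)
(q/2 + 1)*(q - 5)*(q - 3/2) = q^3/2 - 9*q^2/4 - 11*q/4 + 15/2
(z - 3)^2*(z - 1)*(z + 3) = z^4 - 4*z^3 - 6*z^2 + 36*z - 27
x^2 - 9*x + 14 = (x - 7)*(x - 2)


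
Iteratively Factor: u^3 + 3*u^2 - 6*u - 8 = (u + 4)*(u^2 - u - 2) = (u + 1)*(u + 4)*(u - 2)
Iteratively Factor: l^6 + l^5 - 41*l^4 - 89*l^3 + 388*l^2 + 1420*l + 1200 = (l - 5)*(l^5 + 6*l^4 - 11*l^3 - 144*l^2 - 332*l - 240) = (l - 5)*(l + 3)*(l^4 + 3*l^3 - 20*l^2 - 84*l - 80) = (l - 5)*(l + 2)*(l + 3)*(l^3 + l^2 - 22*l - 40) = (l - 5)*(l + 2)*(l + 3)*(l + 4)*(l^2 - 3*l - 10) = (l - 5)*(l + 2)^2*(l + 3)*(l + 4)*(l - 5)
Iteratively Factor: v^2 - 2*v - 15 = (v + 3)*(v - 5)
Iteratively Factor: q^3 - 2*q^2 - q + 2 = (q - 1)*(q^2 - q - 2) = (q - 2)*(q - 1)*(q + 1)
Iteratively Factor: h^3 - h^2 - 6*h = (h + 2)*(h^2 - 3*h) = h*(h + 2)*(h - 3)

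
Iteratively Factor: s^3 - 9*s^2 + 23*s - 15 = (s - 3)*(s^2 - 6*s + 5) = (s - 5)*(s - 3)*(s - 1)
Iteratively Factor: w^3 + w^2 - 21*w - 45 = (w - 5)*(w^2 + 6*w + 9) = (w - 5)*(w + 3)*(w + 3)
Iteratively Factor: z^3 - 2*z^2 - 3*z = (z - 3)*(z^2 + z) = (z - 3)*(z + 1)*(z)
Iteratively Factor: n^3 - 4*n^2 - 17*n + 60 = (n + 4)*(n^2 - 8*n + 15) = (n - 5)*(n + 4)*(n - 3)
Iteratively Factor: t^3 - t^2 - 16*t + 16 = (t - 1)*(t^2 - 16) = (t - 4)*(t - 1)*(t + 4)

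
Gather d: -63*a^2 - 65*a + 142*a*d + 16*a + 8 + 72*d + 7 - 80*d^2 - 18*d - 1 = -63*a^2 - 49*a - 80*d^2 + d*(142*a + 54) + 14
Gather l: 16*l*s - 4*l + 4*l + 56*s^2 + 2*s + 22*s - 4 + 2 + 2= 16*l*s + 56*s^2 + 24*s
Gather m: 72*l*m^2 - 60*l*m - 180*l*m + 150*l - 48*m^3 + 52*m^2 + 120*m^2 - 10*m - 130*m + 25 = 150*l - 48*m^3 + m^2*(72*l + 172) + m*(-240*l - 140) + 25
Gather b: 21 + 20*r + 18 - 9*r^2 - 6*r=-9*r^2 + 14*r + 39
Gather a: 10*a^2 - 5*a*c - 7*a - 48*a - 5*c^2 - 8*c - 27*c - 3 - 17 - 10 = 10*a^2 + a*(-5*c - 55) - 5*c^2 - 35*c - 30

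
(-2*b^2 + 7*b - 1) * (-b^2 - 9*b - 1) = 2*b^4 + 11*b^3 - 60*b^2 + 2*b + 1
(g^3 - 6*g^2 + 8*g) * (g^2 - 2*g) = g^5 - 8*g^4 + 20*g^3 - 16*g^2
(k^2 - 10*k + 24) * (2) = 2*k^2 - 20*k + 48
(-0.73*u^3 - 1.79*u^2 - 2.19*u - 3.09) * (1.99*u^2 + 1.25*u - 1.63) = -1.4527*u^5 - 4.4746*u^4 - 5.4057*u^3 - 5.9689*u^2 - 0.2928*u + 5.0367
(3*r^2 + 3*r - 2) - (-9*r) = 3*r^2 + 12*r - 2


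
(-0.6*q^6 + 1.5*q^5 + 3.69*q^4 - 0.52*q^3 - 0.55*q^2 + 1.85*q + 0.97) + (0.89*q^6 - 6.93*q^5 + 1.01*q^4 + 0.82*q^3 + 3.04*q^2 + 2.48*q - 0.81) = 0.29*q^6 - 5.43*q^5 + 4.7*q^4 + 0.3*q^3 + 2.49*q^2 + 4.33*q + 0.16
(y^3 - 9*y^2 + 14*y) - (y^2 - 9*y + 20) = y^3 - 10*y^2 + 23*y - 20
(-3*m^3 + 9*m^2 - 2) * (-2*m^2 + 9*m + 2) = 6*m^5 - 45*m^4 + 75*m^3 + 22*m^2 - 18*m - 4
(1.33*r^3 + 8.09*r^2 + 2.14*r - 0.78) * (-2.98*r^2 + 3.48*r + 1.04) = -3.9634*r^5 - 19.4798*r^4 + 23.1592*r^3 + 18.1852*r^2 - 0.4888*r - 0.8112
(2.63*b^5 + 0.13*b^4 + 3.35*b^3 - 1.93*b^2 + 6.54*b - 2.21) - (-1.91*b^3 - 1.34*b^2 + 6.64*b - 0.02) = 2.63*b^5 + 0.13*b^4 + 5.26*b^3 - 0.59*b^2 - 0.0999999999999996*b - 2.19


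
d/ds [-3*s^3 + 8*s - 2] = 8 - 9*s^2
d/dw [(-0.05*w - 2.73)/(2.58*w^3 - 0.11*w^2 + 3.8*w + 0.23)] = (0.258*w^3 + 21.1247*w^2 - 0.6006*w + 10.3625)/(6.6564*w^6 - 0.5676*w^5 + 19.6201*w^4 + 0.3508*w^3 + 14.3894*w^2 + 1.748*w + 0.0529)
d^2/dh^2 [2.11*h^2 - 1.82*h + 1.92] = 4.22000000000000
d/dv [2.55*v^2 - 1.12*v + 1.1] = 5.1*v - 1.12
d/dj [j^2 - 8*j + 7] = 2*j - 8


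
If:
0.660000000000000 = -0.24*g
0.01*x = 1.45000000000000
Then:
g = -2.75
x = 145.00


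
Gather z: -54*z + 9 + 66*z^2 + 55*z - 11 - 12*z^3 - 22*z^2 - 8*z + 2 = -12*z^3 + 44*z^2 - 7*z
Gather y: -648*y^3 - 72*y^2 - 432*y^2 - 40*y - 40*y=-648*y^3 - 504*y^2 - 80*y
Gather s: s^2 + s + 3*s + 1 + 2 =s^2 + 4*s + 3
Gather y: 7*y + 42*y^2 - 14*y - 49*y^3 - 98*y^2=-49*y^3 - 56*y^2 - 7*y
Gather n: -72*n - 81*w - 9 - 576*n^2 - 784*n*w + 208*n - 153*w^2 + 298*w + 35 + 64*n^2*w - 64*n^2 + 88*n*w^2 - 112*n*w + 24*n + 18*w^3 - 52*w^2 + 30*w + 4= n^2*(64*w - 640) + n*(88*w^2 - 896*w + 160) + 18*w^3 - 205*w^2 + 247*w + 30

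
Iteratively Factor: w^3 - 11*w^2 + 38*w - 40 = (w - 4)*(w^2 - 7*w + 10) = (w - 4)*(w - 2)*(w - 5)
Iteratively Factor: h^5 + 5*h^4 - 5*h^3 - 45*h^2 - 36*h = (h + 3)*(h^4 + 2*h^3 - 11*h^2 - 12*h) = h*(h + 3)*(h^3 + 2*h^2 - 11*h - 12) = h*(h + 1)*(h + 3)*(h^2 + h - 12) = h*(h + 1)*(h + 3)*(h + 4)*(h - 3)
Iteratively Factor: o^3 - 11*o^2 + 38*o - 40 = (o - 5)*(o^2 - 6*o + 8) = (o - 5)*(o - 2)*(o - 4)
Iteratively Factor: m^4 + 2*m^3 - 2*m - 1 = (m + 1)*(m^3 + m^2 - m - 1) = (m - 1)*(m + 1)*(m^2 + 2*m + 1) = (m - 1)*(m + 1)^2*(m + 1)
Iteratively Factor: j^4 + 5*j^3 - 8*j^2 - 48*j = (j + 4)*(j^3 + j^2 - 12*j) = (j + 4)^2*(j^2 - 3*j) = j*(j + 4)^2*(j - 3)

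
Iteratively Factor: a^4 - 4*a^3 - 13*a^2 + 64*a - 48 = (a - 3)*(a^3 - a^2 - 16*a + 16) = (a - 3)*(a - 1)*(a^2 - 16) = (a - 4)*(a - 3)*(a - 1)*(a + 4)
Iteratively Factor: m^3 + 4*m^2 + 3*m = (m)*(m^2 + 4*m + 3) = m*(m + 1)*(m + 3)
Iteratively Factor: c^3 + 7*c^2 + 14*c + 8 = (c + 4)*(c^2 + 3*c + 2) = (c + 2)*(c + 4)*(c + 1)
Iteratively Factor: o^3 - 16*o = (o)*(o^2 - 16) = o*(o + 4)*(o - 4)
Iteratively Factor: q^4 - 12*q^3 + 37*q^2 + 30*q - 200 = (q - 4)*(q^3 - 8*q^2 + 5*q + 50) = (q - 5)*(q - 4)*(q^2 - 3*q - 10) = (q - 5)^2*(q - 4)*(q + 2)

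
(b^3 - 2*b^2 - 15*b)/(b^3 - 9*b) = (b - 5)/(b - 3)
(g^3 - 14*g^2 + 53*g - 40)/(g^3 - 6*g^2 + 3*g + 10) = (g^2 - 9*g + 8)/(g^2 - g - 2)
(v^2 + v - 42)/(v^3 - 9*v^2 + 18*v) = (v + 7)/(v*(v - 3))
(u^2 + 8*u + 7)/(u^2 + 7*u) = (u + 1)/u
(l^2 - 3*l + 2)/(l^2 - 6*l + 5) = (l - 2)/(l - 5)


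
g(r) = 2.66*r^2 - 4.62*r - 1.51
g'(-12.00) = -68.46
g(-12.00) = 436.97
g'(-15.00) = -84.42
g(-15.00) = 666.29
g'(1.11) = 1.29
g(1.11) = -3.36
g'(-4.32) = -27.60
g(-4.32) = 68.09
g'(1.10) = 1.23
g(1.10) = -3.37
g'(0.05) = -4.35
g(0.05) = -1.73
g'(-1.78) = -14.09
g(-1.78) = 15.14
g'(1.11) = 1.29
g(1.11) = -3.36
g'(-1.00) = -9.94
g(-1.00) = 5.77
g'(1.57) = 3.73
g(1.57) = -2.21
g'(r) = 5.32*r - 4.62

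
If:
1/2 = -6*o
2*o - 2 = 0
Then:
No Solution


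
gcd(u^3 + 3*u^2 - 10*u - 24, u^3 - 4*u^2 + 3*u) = u - 3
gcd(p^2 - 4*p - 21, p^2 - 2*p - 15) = p + 3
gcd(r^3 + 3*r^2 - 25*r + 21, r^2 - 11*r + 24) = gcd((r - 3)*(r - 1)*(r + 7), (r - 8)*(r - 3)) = r - 3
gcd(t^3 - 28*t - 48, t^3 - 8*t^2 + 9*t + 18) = t - 6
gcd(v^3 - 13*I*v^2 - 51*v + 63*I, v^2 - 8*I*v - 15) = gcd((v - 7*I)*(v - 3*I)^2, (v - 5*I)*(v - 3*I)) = v - 3*I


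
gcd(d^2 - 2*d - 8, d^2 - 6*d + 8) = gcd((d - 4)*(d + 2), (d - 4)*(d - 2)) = d - 4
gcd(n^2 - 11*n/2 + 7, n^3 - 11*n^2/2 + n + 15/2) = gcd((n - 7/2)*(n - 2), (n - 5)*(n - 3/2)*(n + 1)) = 1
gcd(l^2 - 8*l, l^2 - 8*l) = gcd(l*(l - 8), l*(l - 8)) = l^2 - 8*l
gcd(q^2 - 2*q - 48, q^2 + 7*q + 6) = q + 6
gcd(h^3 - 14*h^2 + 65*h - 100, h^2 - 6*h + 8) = h - 4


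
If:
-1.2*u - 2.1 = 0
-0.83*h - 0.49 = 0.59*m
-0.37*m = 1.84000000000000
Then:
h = 2.94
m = -4.97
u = -1.75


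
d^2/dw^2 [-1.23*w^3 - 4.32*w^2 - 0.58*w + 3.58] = -7.38*w - 8.64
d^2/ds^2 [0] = 0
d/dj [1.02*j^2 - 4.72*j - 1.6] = 2.04*j - 4.72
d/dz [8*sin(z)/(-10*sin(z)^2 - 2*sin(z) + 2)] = 4*(5*sin(z)^2 + 1)*cos(z)/(5*sin(z)^2 + sin(z) - 1)^2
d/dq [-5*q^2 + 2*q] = 2 - 10*q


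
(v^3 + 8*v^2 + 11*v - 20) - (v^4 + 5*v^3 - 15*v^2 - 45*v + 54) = -v^4 - 4*v^3 + 23*v^2 + 56*v - 74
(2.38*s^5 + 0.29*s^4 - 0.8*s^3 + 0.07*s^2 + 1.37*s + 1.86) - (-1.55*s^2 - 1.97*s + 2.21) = 2.38*s^5 + 0.29*s^4 - 0.8*s^3 + 1.62*s^2 + 3.34*s - 0.35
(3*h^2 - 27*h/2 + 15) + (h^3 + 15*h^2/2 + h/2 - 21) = h^3 + 21*h^2/2 - 13*h - 6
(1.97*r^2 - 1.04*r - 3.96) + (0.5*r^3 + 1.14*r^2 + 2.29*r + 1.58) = 0.5*r^3 + 3.11*r^2 + 1.25*r - 2.38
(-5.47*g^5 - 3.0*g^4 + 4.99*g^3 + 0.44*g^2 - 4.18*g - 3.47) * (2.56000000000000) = -14.0032*g^5 - 7.68*g^4 + 12.7744*g^3 + 1.1264*g^2 - 10.7008*g - 8.8832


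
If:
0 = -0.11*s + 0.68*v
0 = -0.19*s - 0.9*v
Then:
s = 0.00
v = 0.00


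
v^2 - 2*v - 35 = (v - 7)*(v + 5)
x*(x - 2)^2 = x^3 - 4*x^2 + 4*x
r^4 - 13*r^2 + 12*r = r*(r - 3)*(r - 1)*(r + 4)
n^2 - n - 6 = (n - 3)*(n + 2)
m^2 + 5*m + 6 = (m + 2)*(m + 3)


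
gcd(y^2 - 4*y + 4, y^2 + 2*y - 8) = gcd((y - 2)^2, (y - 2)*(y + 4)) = y - 2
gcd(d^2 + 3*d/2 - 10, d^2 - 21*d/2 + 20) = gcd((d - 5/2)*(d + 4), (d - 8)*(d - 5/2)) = d - 5/2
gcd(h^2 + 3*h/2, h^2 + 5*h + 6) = 1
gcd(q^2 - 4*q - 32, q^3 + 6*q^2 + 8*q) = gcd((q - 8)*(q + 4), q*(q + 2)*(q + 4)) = q + 4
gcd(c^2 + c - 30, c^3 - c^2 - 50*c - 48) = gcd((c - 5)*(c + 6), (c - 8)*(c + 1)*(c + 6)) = c + 6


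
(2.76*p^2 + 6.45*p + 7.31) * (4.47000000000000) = 12.3372*p^2 + 28.8315*p + 32.6757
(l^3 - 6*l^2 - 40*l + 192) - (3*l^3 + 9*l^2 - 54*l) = -2*l^3 - 15*l^2 + 14*l + 192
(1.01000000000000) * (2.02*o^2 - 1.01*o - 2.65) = 2.0402*o^2 - 1.0201*o - 2.6765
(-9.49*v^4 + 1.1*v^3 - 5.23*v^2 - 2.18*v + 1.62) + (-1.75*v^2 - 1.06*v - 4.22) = -9.49*v^4 + 1.1*v^3 - 6.98*v^2 - 3.24*v - 2.6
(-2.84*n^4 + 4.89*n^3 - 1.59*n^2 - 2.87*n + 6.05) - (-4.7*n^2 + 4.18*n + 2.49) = -2.84*n^4 + 4.89*n^3 + 3.11*n^2 - 7.05*n + 3.56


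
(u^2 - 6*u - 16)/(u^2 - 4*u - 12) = (u - 8)/(u - 6)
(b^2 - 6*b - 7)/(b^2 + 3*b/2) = 2*(b^2 - 6*b - 7)/(b*(2*b + 3))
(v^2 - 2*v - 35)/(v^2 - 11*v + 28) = (v + 5)/(v - 4)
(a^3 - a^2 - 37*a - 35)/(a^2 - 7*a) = a + 6 + 5/a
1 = 1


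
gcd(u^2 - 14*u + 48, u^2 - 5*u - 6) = u - 6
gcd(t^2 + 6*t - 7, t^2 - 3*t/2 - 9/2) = 1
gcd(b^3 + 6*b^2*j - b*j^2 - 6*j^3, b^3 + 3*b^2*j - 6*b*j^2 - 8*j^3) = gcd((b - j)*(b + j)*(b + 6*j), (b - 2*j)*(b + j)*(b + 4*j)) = b + j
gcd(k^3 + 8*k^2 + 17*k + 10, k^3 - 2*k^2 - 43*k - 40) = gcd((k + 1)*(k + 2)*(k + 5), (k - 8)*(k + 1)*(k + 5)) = k^2 + 6*k + 5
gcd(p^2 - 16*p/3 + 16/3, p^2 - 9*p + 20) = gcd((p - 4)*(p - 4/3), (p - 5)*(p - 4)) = p - 4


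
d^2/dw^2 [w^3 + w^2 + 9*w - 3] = 6*w + 2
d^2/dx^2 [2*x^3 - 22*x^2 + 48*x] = 12*x - 44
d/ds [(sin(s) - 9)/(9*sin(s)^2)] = (18 - sin(s))*cos(s)/(9*sin(s)^3)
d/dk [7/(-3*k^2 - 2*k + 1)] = 14*(3*k + 1)/(3*k^2 + 2*k - 1)^2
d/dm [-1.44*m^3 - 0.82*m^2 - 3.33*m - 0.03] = -4.32*m^2 - 1.64*m - 3.33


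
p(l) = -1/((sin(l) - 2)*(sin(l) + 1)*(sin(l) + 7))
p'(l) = cos(l)/((sin(l) - 2)*(sin(l) + 1)*(sin(l) + 7)^2) + cos(l)/((sin(l) - 2)*(sin(l) + 1)^2*(sin(l) + 7)) + cos(l)/((sin(l) - 2)^2*(sin(l) + 1)*(sin(l) + 7)) = 3*(sin(l)^2 + 4*sin(l) - 3)*cos(l)/((sin(l) - 2)^2*(sin(l) + 1)^2*(sin(l) + 7)^2)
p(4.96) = 1.83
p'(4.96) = -14.64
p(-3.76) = 0.06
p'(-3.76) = 0.00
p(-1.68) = 9.34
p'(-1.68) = 170.64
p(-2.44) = 0.17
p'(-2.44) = 0.33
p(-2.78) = 0.10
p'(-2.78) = 0.12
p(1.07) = 0.06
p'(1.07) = 0.01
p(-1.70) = 6.67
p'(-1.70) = 103.03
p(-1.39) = 3.42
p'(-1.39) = -37.60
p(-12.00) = 0.06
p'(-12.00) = 0.00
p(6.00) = 0.09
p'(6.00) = -0.10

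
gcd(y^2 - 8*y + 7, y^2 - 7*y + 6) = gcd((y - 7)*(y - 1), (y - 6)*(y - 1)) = y - 1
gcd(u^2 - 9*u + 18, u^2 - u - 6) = u - 3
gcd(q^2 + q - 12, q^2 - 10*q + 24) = 1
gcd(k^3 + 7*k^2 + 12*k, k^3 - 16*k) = k^2 + 4*k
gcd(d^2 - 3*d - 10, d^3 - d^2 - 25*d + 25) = d - 5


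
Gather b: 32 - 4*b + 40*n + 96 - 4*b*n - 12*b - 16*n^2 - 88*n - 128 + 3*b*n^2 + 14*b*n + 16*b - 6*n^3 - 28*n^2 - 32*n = b*(3*n^2 + 10*n) - 6*n^3 - 44*n^2 - 80*n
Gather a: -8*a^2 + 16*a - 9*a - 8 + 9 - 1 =-8*a^2 + 7*a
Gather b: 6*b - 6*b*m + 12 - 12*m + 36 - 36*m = b*(6 - 6*m) - 48*m + 48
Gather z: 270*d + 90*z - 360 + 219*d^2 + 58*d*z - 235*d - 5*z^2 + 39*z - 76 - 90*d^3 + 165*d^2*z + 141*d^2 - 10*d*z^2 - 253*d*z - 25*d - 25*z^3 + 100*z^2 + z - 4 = -90*d^3 + 360*d^2 + 10*d - 25*z^3 + z^2*(95 - 10*d) + z*(165*d^2 - 195*d + 130) - 440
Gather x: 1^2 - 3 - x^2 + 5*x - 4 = -x^2 + 5*x - 6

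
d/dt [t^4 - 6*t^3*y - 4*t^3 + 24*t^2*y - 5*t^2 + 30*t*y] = 4*t^3 - 18*t^2*y - 12*t^2 + 48*t*y - 10*t + 30*y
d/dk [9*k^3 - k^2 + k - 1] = 27*k^2 - 2*k + 1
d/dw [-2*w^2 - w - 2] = -4*w - 1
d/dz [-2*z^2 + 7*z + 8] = 7 - 4*z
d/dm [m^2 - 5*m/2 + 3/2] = 2*m - 5/2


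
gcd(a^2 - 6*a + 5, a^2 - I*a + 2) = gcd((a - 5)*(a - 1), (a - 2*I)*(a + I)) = 1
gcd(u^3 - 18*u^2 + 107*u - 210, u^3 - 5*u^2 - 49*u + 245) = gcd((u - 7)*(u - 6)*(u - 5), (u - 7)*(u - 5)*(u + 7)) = u^2 - 12*u + 35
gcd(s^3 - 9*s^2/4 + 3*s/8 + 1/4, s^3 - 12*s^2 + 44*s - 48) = s - 2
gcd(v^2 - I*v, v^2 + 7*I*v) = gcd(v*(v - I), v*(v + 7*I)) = v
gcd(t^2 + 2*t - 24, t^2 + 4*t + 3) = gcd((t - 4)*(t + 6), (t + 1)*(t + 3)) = 1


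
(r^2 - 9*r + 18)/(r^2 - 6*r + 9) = (r - 6)/(r - 3)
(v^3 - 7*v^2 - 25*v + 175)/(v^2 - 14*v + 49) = (v^2 - 25)/(v - 7)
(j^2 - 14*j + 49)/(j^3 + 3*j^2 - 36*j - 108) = (j^2 - 14*j + 49)/(j^3 + 3*j^2 - 36*j - 108)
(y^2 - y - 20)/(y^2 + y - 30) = (y + 4)/(y + 6)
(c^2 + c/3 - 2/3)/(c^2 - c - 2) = (c - 2/3)/(c - 2)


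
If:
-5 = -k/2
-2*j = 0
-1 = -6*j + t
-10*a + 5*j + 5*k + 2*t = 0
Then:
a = 24/5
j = 0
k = 10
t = -1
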